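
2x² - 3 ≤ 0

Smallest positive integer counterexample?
Testing positive integers:
x = 1: LHS = 2·1² - 3 = -1; -1 ≤ 0 — holds
x = 2: LHS = 2·2² - 3 = 5; 5 ≤ 0 — FAILS  ← smallest positive counterexample

Answer: x = 2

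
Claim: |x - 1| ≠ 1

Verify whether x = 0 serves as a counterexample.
Substitute x = 0 into the relation:
x = 0: LHS = |0 - 1| = |-1| = 1; 1 ≠ 1 — FAILS

Since the claim fails at x = 0, this value is a counterexample.

Answer: Yes, x = 0 is a counterexample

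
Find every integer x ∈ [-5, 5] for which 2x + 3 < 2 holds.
Holds for: {-5, -4, -3, -2, -1}
Fails for: {0, 1, 2, 3, 4, 5}

Answer: {-5, -4, -3, -2, -1}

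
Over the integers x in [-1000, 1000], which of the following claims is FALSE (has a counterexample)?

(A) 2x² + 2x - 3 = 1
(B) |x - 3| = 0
(A) x = 0: LHS = 2·0² + 2·0 - 3 = -3; -3 = 1 — FAILS
(B) x = 0: LHS = |0 - 3| = |-3| = 3; 3 = 0 — FAILS

Answer: Both A and B are false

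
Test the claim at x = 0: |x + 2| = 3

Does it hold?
x = 0: LHS = |0 + 2| = |2| = 2; 2 = 3 — FAILS

The relation fails at x = 0, so x = 0 is a counterexample.

Answer: No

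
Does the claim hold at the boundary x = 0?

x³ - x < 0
x = 0: LHS = 0³ - 0 = 0; 0 < 0 — FAILS

The relation fails at x = 0, so x = 0 is a counterexample.

Answer: No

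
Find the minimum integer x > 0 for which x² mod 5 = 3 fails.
Testing positive integers:
x = 1: LHS = (1²) mod 5 = 1 mod 5 = 1; 1 = 3 — FAILS  ← smallest positive counterexample

Answer: x = 1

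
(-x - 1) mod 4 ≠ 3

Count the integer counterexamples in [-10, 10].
Counterexamples in [-10, 10]: {-8, -4, 0, 4, 8}.

Counting them gives 5 values.

Answer: 5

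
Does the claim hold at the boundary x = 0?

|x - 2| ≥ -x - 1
x = 0: LHS = |0 - 2| = |-2| = 2, RHS = -0 - 1 = -1; 2 ≥ -1 — holds

The relation is satisfied at x = 0.

Answer: Yes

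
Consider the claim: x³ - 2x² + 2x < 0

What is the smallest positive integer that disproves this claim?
Testing positive integers:
x = 1: LHS = 1³ - 2·1² + 2·1 = 1; 1 < 0 — FAILS  ← smallest positive counterexample

Answer: x = 1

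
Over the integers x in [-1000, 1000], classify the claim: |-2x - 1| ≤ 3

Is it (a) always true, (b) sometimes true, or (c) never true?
Holds at x = 0: LHS = |-2·0 - 1| = |-1| = 1; 1 ≤ 3 — holds
Fails at x = 2: LHS = |-2·2 - 1| = |-5| = 5; 5 ≤ 3 — FAILS
It is satisfied by some integers in the range but not all.

Answer: Sometimes true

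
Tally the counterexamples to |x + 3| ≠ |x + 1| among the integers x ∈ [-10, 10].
Counterexamples in [-10, 10]: {-2}.

Counting them gives 1 values.

Answer: 1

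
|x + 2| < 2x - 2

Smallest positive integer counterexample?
Testing positive integers:
x = 1: LHS = |1 + 2| = |3| = 3, RHS = 2·1 - 2 = 0; 3 < 0 — FAILS  ← smallest positive counterexample

Answer: x = 1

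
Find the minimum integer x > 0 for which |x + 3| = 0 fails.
Testing positive integers:
x = 1: LHS = |1 + 3| = |4| = 4; 4 = 0 — FAILS  ← smallest positive counterexample

Answer: x = 1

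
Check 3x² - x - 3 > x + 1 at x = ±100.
x = 100: LHS = 3·100² - 100 - 3 = 29897, RHS = 100 + 1 = 101; 29897 > 101 — holds
x = -100: LHS = 3·(-100)² - (-100) - 3 = 30097, RHS = (-100) + 1 = -99; 30097 > -99 — holds

Answer: Yes, holds for both x = 100 and x = -100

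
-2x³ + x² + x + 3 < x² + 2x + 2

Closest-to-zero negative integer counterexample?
Testing negative integers from -1 downward:
x = -1: LHS = -2·(-1)³ + (-1)² + (-1) + 3 = 5, RHS = (-1)² + 2·(-1) + 2 = 1; 5 < 1 — FAILS  ← closest negative counterexample to 0

Answer: x = -1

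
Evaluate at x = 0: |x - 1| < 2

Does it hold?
x = 0: LHS = |0 - 1| = |-1| = 1; 1 < 2 — holds

The relation is satisfied at x = 0.

Answer: Yes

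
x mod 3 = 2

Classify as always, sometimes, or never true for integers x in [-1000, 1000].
Holds at x = -1: LHS = (-1) mod 3 = 2; 2 = 2 — holds
Fails at x = 0: LHS = 0 mod 3 = 0; 0 = 2 — FAILS
It is satisfied by some integers in the range but not all.

Answer: Sometimes true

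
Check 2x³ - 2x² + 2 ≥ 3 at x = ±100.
x = 100: LHS = 2·100³ - 2·100² + 2 = 1980002; 1980002 ≥ 3 — holds
x = -100: LHS = 2·(-100)³ - 2·(-100)² + 2 = -2019998; -2019998 ≥ 3 — FAILS

Answer: Partially: holds for x = 100, fails for x = -100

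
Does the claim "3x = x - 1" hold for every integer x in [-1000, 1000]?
The claim fails at x = 0:
x = 0: LHS = 3·0 = 0, RHS = 0 - 1 = -1; 0 = -1 — FAILS

Because a single integer refutes it, the statement is false.

Answer: False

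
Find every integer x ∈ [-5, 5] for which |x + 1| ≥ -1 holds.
An absolute value is never negative, so the left side is ≥ 0 for every x, while the right side is -1. Tightest case in [-5, 5] is x = -1:
x = -1: LHS = |(-1) + 1| = |0| = 0; 0 ≥ -1 — holds
Hence LHS − RHS is never negative, i.e. LHS ≥ RHS throughout, so the relation holds for every integer in [-5, 5].

Answer: All integers in [-5, 5]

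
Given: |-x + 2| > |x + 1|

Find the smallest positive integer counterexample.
Testing positive integers:
x = 1: LHS = |-1 + 2| = |1| = 1, RHS = |1 + 1| = |2| = 2; 1 > 2 — FAILS  ← smallest positive counterexample

Answer: x = 1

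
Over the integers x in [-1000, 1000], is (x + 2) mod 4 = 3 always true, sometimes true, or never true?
Holds at x = 1: LHS = (1 + 2) mod 4 = 3 mod 4 = 3; 3 = 3 — holds
Fails at x = 0: LHS = (0 + 2) mod 4 = 2 mod 4 = 2; 2 = 3 — FAILS
It is satisfied by some integers in the range but not all.

Answer: Sometimes true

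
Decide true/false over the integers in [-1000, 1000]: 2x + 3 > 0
The claim fails at x = -2:
x = -2: LHS = 2·(-2) + 3 = -1; -1 > 0 — FAILS

Because a single integer refutes it, the statement is false.

Answer: False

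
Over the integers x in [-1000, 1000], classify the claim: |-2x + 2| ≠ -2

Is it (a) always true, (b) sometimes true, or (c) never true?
An absolute value is never negative, so the left side is ≥ 0 for every x, while the right side is -2. Tightest case in [-1000, 1000] is x = 1:
x = 1: LHS = |-2·1 + 2| = |0| = 0; 0 ≠ -2 — holds
Hence LHS − RHS is never 0, i.e. the two sides are never equal, so the relation holds for every integer in [-1000, 1000].

No counterexample exists.

Answer: Always true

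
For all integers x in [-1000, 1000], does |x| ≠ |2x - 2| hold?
The claim fails at x = 2:
x = 2: LHS = |2| = 2, RHS = |2·2 - 2| = |2| = 2; 2 ≠ 2 — FAILS

Because a single integer refutes it, the statement is false.

Answer: False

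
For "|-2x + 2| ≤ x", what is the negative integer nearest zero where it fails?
Testing negative integers from -1 downward:
x = -1: LHS = |-2·(-1) + 2| = |4| = 4; 4 ≤ -1 — FAILS  ← closest negative counterexample to 0

Answer: x = -1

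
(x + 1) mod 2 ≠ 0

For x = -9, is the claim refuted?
Substitute x = -9 into the relation:
x = -9: LHS = ((-9) + 1) mod 2 = (-8) mod 2 = 0; 0 ≠ 0 — FAILS

Since the claim fails at x = -9, this value is a counterexample.

Answer: Yes, x = -9 is a counterexample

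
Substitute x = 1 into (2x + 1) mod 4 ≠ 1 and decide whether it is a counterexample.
Substitute x = 1 into the relation:
x = 1: LHS = (2·1 + 1) mod 4 = 3 mod 4 = 3; 3 ≠ 1 — holds

The claim holds here, so x = 1 is not a counterexample. (A counterexample exists elsewhere, e.g. x = 0.)

Answer: No, x = 1 is not a counterexample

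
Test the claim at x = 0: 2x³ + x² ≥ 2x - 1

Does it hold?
x = 0: LHS = 2·0³ + 0² = 0, RHS = 2·0 - 1 = -1; 0 ≥ -1 — holds

The relation is satisfied at x = 0.

Answer: Yes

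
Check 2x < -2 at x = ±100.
x = 100: LHS = 2·100 = 200; 200 < -2 — FAILS
x = -100: LHS = 2·(-100) = -200; -200 < -2 — holds

Answer: Partially: fails for x = 100, holds for x = -100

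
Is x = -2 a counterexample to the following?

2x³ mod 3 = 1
Substitute x = -2 into the relation:
x = -2: LHS = (2·(-2)³) mod 3 = (-16) mod 3 = 2; 2 = 1 — FAILS

Since the claim fails at x = -2, this value is a counterexample.

Answer: Yes, x = -2 is a counterexample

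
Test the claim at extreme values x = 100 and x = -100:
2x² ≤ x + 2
x = 100: LHS = 2·100² = 20000, RHS = 100 + 2 = 102; 20000 ≤ 102 — FAILS
x = -100: LHS = 2·(-100)² = 20000, RHS = (-100) + 2 = -98; 20000 ≤ -98 — FAILS

Answer: No, fails for both x = 100 and x = -100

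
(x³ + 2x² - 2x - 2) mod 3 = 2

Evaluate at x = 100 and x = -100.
x = 100: LHS = (100³ + 2·100² - 2·100 - 2) mod 3 = 1019798 mod 3 = 2; 2 = 2 — holds
x = -100: LHS = ((-100)³ + 2·(-100)² - 2·(-100) - 2) mod 3 = (-979802) mod 3 = 1; 1 = 2 — FAILS

Answer: Partially: holds for x = 100, fails for x = -100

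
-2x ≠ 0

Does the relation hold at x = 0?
x = 0: LHS = -2·0 = 0; 0 ≠ 0 — FAILS

The relation fails at x = 0, so x = 0 is a counterexample.

Answer: No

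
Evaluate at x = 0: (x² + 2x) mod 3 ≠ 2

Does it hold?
x = 0: LHS = (0² + 2·0) mod 3 = 0 mod 3 = 0; 0 ≠ 2 — holds

The relation is satisfied at x = 0.

Answer: Yes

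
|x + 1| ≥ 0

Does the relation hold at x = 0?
x = 0: LHS = |0 + 1| = |1| = 1; 1 ≥ 0 — holds

The relation is satisfied at x = 0.

Answer: Yes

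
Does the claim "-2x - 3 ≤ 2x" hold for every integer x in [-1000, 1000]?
The claim fails at x = -1:
x = -1: LHS = -2·(-1) - 3 = -1, RHS = 2·(-1) = -2; -1 ≤ -2 — FAILS

Because a single integer refutes it, the statement is false.

Answer: False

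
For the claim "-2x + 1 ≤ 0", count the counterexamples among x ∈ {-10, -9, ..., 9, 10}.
Counterexamples in [-10, 10]: {-10, -9, -8, -7, -6, -5, -4, -3, -2, -1, 0}.

Counting them gives 11 values.

Answer: 11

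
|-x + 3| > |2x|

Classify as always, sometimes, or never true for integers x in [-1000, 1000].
Holds at x = 0: LHS = |-0 + 3| = |3| = 3, RHS = |2·0| = |0| = 0; 3 > 0 — holds
Fails at x = 1: LHS = |-1 + 3| = |2| = 2, RHS = |2·1| = |2| = 2; 2 > 2 — FAILS
It is satisfied by some integers in the range but not all.

Answer: Sometimes true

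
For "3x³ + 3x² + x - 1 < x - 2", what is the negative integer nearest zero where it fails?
Testing negative integers from -1 downward:
x = -1: LHS = 3·(-1)³ + 3·(-1)² + (-1) - 1 = -2, RHS = (-1) - 2 = -3; -2 < -3 — FAILS  ← closest negative counterexample to 0

Answer: x = -1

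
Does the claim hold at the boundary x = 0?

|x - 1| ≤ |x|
x = 0: LHS = |0 - 1| = |-1| = 1, RHS = |0| = 0; 1 ≤ 0 — FAILS

The relation fails at x = 0, so x = 0 is a counterexample.

Answer: No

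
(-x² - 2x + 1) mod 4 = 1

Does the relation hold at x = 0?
x = 0: LHS = (-0² - 2·0 + 1) mod 4 = 1 mod 4 = 1; 1 = 1 — holds

The relation is satisfied at x = 0.

Answer: Yes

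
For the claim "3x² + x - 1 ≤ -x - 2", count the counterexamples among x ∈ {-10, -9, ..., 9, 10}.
Counterexamples in [-10, 10]: {-10, -9, -8, -7, -6, -5, -4, -3, -2, -1, 0, 1, 2, 3, 4, 5, 6, 7, 8, 9, 10}.

Counting them gives 21 values.

Answer: 21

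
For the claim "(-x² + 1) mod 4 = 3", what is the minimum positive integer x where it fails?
Testing positive integers:
x = 1: LHS = (-1² + 1) mod 4 = 0 mod 4 = 0; 0 = 3 — FAILS  ← smallest positive counterexample

Answer: x = 1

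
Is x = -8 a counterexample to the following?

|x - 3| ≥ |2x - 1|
Substitute x = -8 into the relation:
x = -8: LHS = |(-8) - 3| = |-11| = 11, RHS = |2·(-8) - 1| = |-17| = 17; 11 ≥ 17 — FAILS

Since the claim fails at x = -8, this value is a counterexample.

Answer: Yes, x = -8 is a counterexample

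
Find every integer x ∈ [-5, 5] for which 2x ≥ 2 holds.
Holds for: {1, 2, 3, 4, 5}
Fails for: {-5, -4, -3, -2, -1, 0}

Answer: {1, 2, 3, 4, 5}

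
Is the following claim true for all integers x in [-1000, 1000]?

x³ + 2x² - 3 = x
The claim fails at x = 0:
x = 0: LHS = 0³ + 2·0² - 3 = -3; -3 = 0 — FAILS

Because a single integer refutes it, the statement is false.

Answer: False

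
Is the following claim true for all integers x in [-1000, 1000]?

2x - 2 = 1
The claim fails at x = 0:
x = 0: LHS = 2·0 - 2 = -2; -2 = 1 — FAILS

Because a single integer refutes it, the statement is false.

Answer: False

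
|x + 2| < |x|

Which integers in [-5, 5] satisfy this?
Holds for: {-5, -4, -3, -2}
Fails for: {-1, 0, 1, 2, 3, 4, 5}

Answer: {-5, -4, -3, -2}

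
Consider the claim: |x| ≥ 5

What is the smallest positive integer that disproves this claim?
Testing positive integers:
x = 1: LHS = |1| = 1; 1 ≥ 5 — FAILS  ← smallest positive counterexample

Answer: x = 1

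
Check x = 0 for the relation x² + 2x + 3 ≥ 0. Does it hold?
x = 0: LHS = 0² + 2·0 + 3 = 3; 3 ≥ 0 — holds

The relation is satisfied at x = 0.

Answer: Yes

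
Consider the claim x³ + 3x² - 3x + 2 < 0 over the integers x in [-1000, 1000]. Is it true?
The claim fails at x = 0:
x = 0: LHS = 0³ + 3·0² - 3·0 + 2 = 2; 2 < 0 — FAILS

Because a single integer refutes it, the statement is false.

Answer: False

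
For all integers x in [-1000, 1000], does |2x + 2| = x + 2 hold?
The claim fails at x = 1:
x = 1: LHS = |2·1 + 2| = |4| = 4, RHS = 1 + 2 = 3; 4 = 3 — FAILS

Because a single integer refutes it, the statement is false.

Answer: False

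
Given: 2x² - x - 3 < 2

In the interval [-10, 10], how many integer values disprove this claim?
Counterexamples in [-10, 10]: {-10, -9, -8, -7, -6, -5, -4, -3, -2, 2, 3, 4, 5, 6, 7, 8, 9, 10}.

Counting them gives 18 values.

Answer: 18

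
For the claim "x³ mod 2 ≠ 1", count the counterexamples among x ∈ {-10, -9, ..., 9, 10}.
Counterexamples in [-10, 10]: {-9, -7, -5, -3, -1, 1, 3, 5, 7, 9}.

Counting them gives 10 values.

Answer: 10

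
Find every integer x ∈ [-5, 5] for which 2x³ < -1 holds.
Holds for: {-5, -4, -3, -2, -1}
Fails for: {0, 1, 2, 3, 4, 5}

Answer: {-5, -4, -3, -2, -1}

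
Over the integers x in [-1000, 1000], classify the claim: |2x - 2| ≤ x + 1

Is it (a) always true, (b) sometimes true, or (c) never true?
Holds at x = 1: LHS = |2·1 - 2| = |0| = 0, RHS = 1 + 1 = 2; 0 ≤ 2 — holds
Fails at x = 0: LHS = |2·0 - 2| = |-2| = 2, RHS = 0 + 1 = 1; 2 ≤ 1 — FAILS
It is satisfied by some integers in the range but not all.

Answer: Sometimes true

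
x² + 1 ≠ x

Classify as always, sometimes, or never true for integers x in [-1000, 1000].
Over all integers in [-1000, 1000], LHS − RHS is always positive; it is smallest at x = 0, where it equals 1:
x = 0: LHS = 0² + 1 = 1; 1 ≠ 0 — holds
At the ends of the range:
x = -1000: LHS = (-1000)² + 1 = 1000001; 1000001 ≠ -1000 — holds
x = 1000: LHS = 1000² + 1 = 1000001; 1000001 ≠ 1000 — holds
Hence LHS − RHS is never 0, i.e. the two sides are never equal, so the relation holds for every integer in [-1000, 1000].

No counterexample exists.

Answer: Always true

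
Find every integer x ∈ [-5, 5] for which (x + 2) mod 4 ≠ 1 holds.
Holds for: {-4, -3, -2, 0, 1, 2, 4, 5}
Fails for: {-5, -1, 3}

Answer: {-4, -3, -2, 0, 1, 2, 4, 5}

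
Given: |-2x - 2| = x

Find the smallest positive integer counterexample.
Testing positive integers:
x = 1: LHS = |-2·1 - 2| = |-4| = 4; 4 = 1 — FAILS  ← smallest positive counterexample

Answer: x = 1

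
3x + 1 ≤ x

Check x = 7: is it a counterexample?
Substitute x = 7 into the relation:
x = 7: LHS = 3·7 + 1 = 22; 22 ≤ 7 — FAILS

Since the claim fails at x = 7, this value is a counterexample.

Answer: Yes, x = 7 is a counterexample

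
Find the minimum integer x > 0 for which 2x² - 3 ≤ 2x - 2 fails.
Testing positive integers:
x = 1: LHS = 2·1² - 3 = -1, RHS = 2·1 - 2 = 0; -1 ≤ 0 — holds
x = 2: LHS = 2·2² - 3 = 5, RHS = 2·2 - 2 = 2; 5 ≤ 2 — FAILS  ← smallest positive counterexample

Answer: x = 2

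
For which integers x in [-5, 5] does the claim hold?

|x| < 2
Holds for: {-1, 0, 1}
Fails for: {-5, -4, -3, -2, 2, 3, 4, 5}

Answer: {-1, 0, 1}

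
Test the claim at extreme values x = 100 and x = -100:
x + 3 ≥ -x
x = 100: LHS = 100 + 3 = 103; 103 ≥ -100 — holds
x = -100: LHS = (-100) + 3 = -97, RHS = -(-100) = 100; -97 ≥ 100 — FAILS

Answer: Partially: holds for x = 100, fails for x = -100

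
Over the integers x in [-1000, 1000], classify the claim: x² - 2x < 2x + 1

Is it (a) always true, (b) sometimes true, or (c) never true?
Holds at x = 0: LHS = 0² - 2·0 = 0, RHS = 2·0 + 1 = 1; 0 < 1 — holds
Fails at x = -1: LHS = (-1)² - 2·(-1) = 3, RHS = 2·(-1) + 1 = -1; 3 < -1 — FAILS
It is satisfied by some integers in the range but not all.

Answer: Sometimes true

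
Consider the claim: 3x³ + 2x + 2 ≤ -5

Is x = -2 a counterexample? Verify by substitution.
Substitute x = -2 into the relation:
x = -2: LHS = 3·(-2)³ + 2·(-2) + 2 = -26; -26 ≤ -5 — holds

The claim holds here, so x = -2 is not a counterexample. (A counterexample exists elsewhere, e.g. x = 0.)

Answer: No, x = -2 is not a counterexample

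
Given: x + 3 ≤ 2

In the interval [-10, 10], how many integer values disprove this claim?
Counterexamples in [-10, 10]: {0, 1, 2, 3, 4, 5, 6, 7, 8, 9, 10}.

Counting them gives 11 values.

Answer: 11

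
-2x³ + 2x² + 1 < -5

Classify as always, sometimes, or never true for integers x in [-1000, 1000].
Holds at x = 2: LHS = -2·2³ + 2·2² + 1 = -7; -7 < -5 — holds
Fails at x = 0: LHS = -2·0³ + 2·0² + 1 = 1; 1 < -5 — FAILS
It is satisfied by some integers in the range but not all.

Answer: Sometimes true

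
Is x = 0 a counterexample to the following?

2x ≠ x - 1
Substitute x = 0 into the relation:
x = 0: LHS = 2·0 = 0, RHS = 0 - 1 = -1; 0 ≠ -1 — holds

The claim holds here, so x = 0 is not a counterexample. (A counterexample exists elsewhere, e.g. x = -1.)

Answer: No, x = 0 is not a counterexample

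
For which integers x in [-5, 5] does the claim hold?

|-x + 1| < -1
An absolute value is never negative, so the left side is ≥ 0 for every x, while the right side is -1. Tightest case in [-5, 5] is x = 1:
x = 1: LHS = |-1 + 1| = |0| = 0; 0 < -1 — FAILS
Hence LHS − RHS is never negative, i.e. LHS ≥ RHS throughout, so the claimed relation (<) fails for every integer in [-5, 5].

Answer: None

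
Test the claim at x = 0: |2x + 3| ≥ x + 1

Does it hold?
x = 0: LHS = |2·0 + 3| = |3| = 3, RHS = 0 + 1 = 1; 3 ≥ 1 — holds

The relation is satisfied at x = 0.

Answer: Yes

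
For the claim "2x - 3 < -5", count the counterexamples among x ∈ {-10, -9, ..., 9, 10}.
Counterexamples in [-10, 10]: {-1, 0, 1, 2, 3, 4, 5, 6, 7, 8, 9, 10}.

Counting them gives 12 values.

Answer: 12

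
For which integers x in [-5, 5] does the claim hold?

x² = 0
Holds for: {0}
Fails for: {-5, -4, -3, -2, -1, 1, 2, 3, 4, 5}

Answer: {0}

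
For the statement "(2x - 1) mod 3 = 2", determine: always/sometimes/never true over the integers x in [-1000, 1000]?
Holds at x = 0: LHS = (2·0 - 1) mod 3 = (-1) mod 3 = 2; 2 = 2 — holds
Fails at x = 1: LHS = (2·1 - 1) mod 3 = 1 mod 3 = 1; 1 = 2 — FAILS
It is satisfied by some integers in the range but not all.

Answer: Sometimes true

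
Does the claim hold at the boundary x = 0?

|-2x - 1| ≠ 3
x = 0: LHS = |-2·0 - 1| = |-1| = 1; 1 ≠ 3 — holds

The relation is satisfied at x = 0.

Answer: Yes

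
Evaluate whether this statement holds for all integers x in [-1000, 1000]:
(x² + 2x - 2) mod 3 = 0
The claim fails at x = 0:
x = 0: LHS = (0² + 2·0 - 2) mod 3 = (-2) mod 3 = 1; 1 = 0 — FAILS

Because a single integer refutes it, the statement is false.

Answer: False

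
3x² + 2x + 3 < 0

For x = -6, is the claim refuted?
Substitute x = -6 into the relation:
x = -6: LHS = 3·(-6)² + 2·(-6) + 3 = 99; 99 < 0 — FAILS

Since the claim fails at x = -6, this value is a counterexample.

Answer: Yes, x = -6 is a counterexample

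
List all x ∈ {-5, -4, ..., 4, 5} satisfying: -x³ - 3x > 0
Holds for: {-5, -4, -3, -2, -1}
Fails for: {0, 1, 2, 3, 4, 5}

Answer: {-5, -4, -3, -2, -1}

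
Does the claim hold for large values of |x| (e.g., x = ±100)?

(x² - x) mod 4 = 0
x = 100: LHS = (100² - 100) mod 4 = 9900 mod 4 = 0; 0 = 0 — holds
x = -100: LHS = ((-100)² - (-100)) mod 4 = 10100 mod 4 = 0; 0 = 0 — holds

Answer: Yes, holds for both x = 100 and x = -100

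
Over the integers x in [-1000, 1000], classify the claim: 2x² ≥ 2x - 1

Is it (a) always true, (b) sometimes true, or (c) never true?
Over all integers in [-1000, 1000], LHS − RHS is smallest at x = 0, where it equals 1:
x = 0: LHS = 2·0² = 0, RHS = 2·0 - 1 = -1; 0 ≥ -1 — holds
At the ends of the range:
x = -1000: LHS = 2·(-1000)² = 2000000, RHS = 2·(-1000) - 1 = -2001; 2000000 ≥ -2001 — holds
x = 1000: LHS = 2·1000² = 2000000, RHS = 2·1000 - 1 = 1999; 2000000 ≥ 1999 — holds
Hence LHS − RHS is never negative, i.e. LHS ≥ RHS throughout, so the relation holds for every integer in [-1000, 1000].

No counterexample exists.

Answer: Always true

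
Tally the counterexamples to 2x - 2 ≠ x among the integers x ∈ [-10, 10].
Counterexamples in [-10, 10]: {2}.

Counting them gives 1 values.

Answer: 1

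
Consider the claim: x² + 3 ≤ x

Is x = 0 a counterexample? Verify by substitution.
Substitute x = 0 into the relation:
x = 0: LHS = 0² + 3 = 3; 3 ≤ 0 — FAILS

Since the claim fails at x = 0, this value is a counterexample.

Answer: Yes, x = 0 is a counterexample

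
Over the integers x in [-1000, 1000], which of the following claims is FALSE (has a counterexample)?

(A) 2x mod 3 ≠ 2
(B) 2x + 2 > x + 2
(A) x = 1: LHS = (2·1) mod 3 = 2 mod 3 = 2; 2 ≠ 2 — FAILS
(B) x = 0: LHS = 2·0 + 2 = 2, RHS = 0 + 2 = 2; 2 > 2 — FAILS

Answer: Both A and B are false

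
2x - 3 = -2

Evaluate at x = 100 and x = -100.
x = 100: LHS = 2·100 - 3 = 197; 197 = -2 — FAILS
x = -100: LHS = 2·(-100) - 3 = -203; -203 = -2 — FAILS

Answer: No, fails for both x = 100 and x = -100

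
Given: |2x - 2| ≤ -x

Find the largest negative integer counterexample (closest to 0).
Testing negative integers from -1 downward:
x = -1: LHS = |2·(-1) - 2| = |-4| = 4, RHS = -(-1) = 1; 4 ≤ 1 — FAILS  ← closest negative counterexample to 0

Answer: x = -1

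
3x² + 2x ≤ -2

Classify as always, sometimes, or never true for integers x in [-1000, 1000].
Over all integers in [-1000, 1000], LHS − RHS is smallest at x = 0, where it equals 2:
x = 0: LHS = 3·0² + 2·0 = 0; 0 ≤ -2 — FAILS
At the ends of the range:
x = -1000: LHS = 3·(-1000)² + 2·(-1000) = 2998000; 2998000 ≤ -2 — FAILS
x = 1000: LHS = 3·1000² + 2·1000 = 3002000; 3002000 ≤ -2 — FAILS
Hence LHS − RHS is never zero or negative, i.e. LHS > RHS throughout, so the claimed relation (≤) fails for every integer in [-1000, 1000].

No integer in the range satisfies it.

Answer: Never true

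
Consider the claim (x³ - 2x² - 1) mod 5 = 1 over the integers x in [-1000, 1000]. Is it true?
The claim fails at x = 0:
x = 0: LHS = (0³ - 2·0² - 1) mod 5 = (-1) mod 5 = 4; 4 = 1 — FAILS

Because a single integer refutes it, the statement is false.

Answer: False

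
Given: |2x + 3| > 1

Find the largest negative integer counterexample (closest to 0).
Testing negative integers from -1 downward:
x = -1: LHS = |2·(-1) + 3| = |1| = 1; 1 > 1 — FAILS  ← closest negative counterexample to 0

Answer: x = -1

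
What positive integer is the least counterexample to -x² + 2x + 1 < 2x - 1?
Testing positive integers:
x = 1: LHS = -1² + 2·1 + 1 = 2, RHS = 2·1 - 1 = 1; 2 < 1 — FAILS  ← smallest positive counterexample

Answer: x = 1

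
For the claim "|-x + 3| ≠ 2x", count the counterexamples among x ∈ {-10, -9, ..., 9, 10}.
Counterexamples in [-10, 10]: {1}.

Counting them gives 1 values.

Answer: 1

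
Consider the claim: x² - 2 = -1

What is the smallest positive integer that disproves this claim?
Testing positive integers:
x = 1: LHS = 1² - 2 = -1; -1 = -1 — holds
x = 2: LHS = 2² - 2 = 2; 2 = -1 — FAILS  ← smallest positive counterexample

Answer: x = 2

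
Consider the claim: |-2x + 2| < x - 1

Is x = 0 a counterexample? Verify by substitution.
Substitute x = 0 into the relation:
x = 0: LHS = |-2·0 + 2| = |2| = 2, RHS = 0 - 1 = -1; 2 < -1 — FAILS

Since the claim fails at x = 0, this value is a counterexample.

Answer: Yes, x = 0 is a counterexample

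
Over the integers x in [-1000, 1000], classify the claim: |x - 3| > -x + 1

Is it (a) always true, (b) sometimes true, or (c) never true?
Over all integers in [-1000, 1000], LHS − RHS is smallest at x = 0, where it equals 2:
x = 0: LHS = |0 - 3| = |-3| = 3, RHS = -0 + 1 = 1; 3 > 1 — holds
At the ends of the range:
x = -1000: LHS = |(-1000) - 3| = |-1003| = 1003, RHS = -(-1000) + 1 = 1001; 1003 > 1001 — holds
x = 1000: LHS = |1000 - 3| = |997| = 997, RHS = -1000 + 1 = -999; 997 > -999 — holds
Hence LHS − RHS is never zero or negative, i.e. LHS > RHS throughout, so the relation holds for every integer in [-1000, 1000].

No counterexample exists.

Answer: Always true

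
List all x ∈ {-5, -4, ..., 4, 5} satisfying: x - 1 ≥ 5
Over all integers in [-5, 5], LHS − RHS is largest at x = 5, where it equals -1:
x = 5: LHS = 5 - 1 = 4; 4 ≥ 5 — FAILS
At the ends of the range:
x = -5: LHS = (-5) - 1 = -6; -6 ≥ 5 — FAILS
Hence LHS − RHS is never zero or positive, i.e. LHS < RHS throughout, so the claimed relation (≥) fails for every integer in [-5, 5].

Answer: None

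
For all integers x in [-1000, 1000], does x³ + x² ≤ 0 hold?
The claim fails at x = 1:
x = 1: LHS = 1³ + 1² = 2; 2 ≤ 0 — FAILS

Because a single integer refutes it, the statement is false.

Answer: False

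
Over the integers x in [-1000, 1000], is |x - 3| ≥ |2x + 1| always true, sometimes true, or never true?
Holds at x = 0: LHS = |0 - 3| = |-3| = 3, RHS = |2·0 + 1| = |1| = 1; 3 ≥ 1 — holds
Fails at x = 1: LHS = |1 - 3| = |-2| = 2, RHS = |2·1 + 1| = |3| = 3; 2 ≥ 3 — FAILS
It is satisfied by some integers in the range but not all.

Answer: Sometimes true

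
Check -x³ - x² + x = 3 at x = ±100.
x = 100: LHS = -100³ - 100² + 100 = -1009900; -1009900 = 3 — FAILS
x = -100: LHS = -(-100)³ - (-100)² + (-100) = 989900; 989900 = 3 — FAILS

Answer: No, fails for both x = 100 and x = -100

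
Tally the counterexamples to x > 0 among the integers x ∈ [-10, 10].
Counterexamples in [-10, 10]: {-10, -9, -8, -7, -6, -5, -4, -3, -2, -1, 0}.

Counting them gives 11 values.

Answer: 11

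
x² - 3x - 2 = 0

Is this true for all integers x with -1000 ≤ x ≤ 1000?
The claim fails at x = 0:
x = 0: LHS = 0² - 3·0 - 2 = -2; -2 = 0 — FAILS

Because a single integer refutes it, the statement is false.

Answer: False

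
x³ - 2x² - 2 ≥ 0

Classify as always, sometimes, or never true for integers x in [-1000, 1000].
Holds at x = 3: LHS = 3³ - 2·3² - 2 = 7; 7 ≥ 0 — holds
Fails at x = 0: LHS = 0³ - 2·0² - 2 = -2; -2 ≥ 0 — FAILS
It is satisfied by some integers in the range but not all.

Answer: Sometimes true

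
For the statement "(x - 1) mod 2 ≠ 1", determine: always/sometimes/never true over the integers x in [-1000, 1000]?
Holds at x = 1: LHS = (1 - 1) mod 2 = 0 mod 2 = 0; 0 ≠ 1 — holds
Fails at x = 0: LHS = (0 - 1) mod 2 = (-1) mod 2 = 1; 1 ≠ 1 — FAILS
It is satisfied by some integers in the range but not all.

Answer: Sometimes true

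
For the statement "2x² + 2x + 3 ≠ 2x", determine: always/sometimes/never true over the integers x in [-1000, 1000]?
Over all integers in [-1000, 1000], LHS − RHS is always positive; it is smallest at x = 0, where it equals 3:
x = 0: LHS = 2·0² + 2·0 + 3 = 3, RHS = 2·0 = 0; 3 ≠ 0 — holds
At the ends of the range:
x = -1000: LHS = 2·(-1000)² + 2·(-1000) + 3 = 1998003, RHS = 2·(-1000) = -2000; 1998003 ≠ -2000 — holds
x = 1000: LHS = 2·1000² + 2·1000 + 3 = 2002003, RHS = 2·1000 = 2000; 2002003 ≠ 2000 — holds
Hence LHS − RHS is never 0, i.e. the two sides are never equal, so the relation holds for every integer in [-1000, 1000].

No counterexample exists.

Answer: Always true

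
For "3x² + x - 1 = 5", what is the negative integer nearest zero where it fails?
Testing negative integers from -1 downward:
x = -1: LHS = 3·(-1)² + (-1) - 1 = 1; 1 = 5 — FAILS  ← closest negative counterexample to 0

Answer: x = -1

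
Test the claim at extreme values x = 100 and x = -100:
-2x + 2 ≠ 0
x = 100: LHS = -2·100 + 2 = -198; -198 ≠ 0 — holds
x = -100: LHS = -2·(-100) + 2 = 202; 202 ≠ 0 — holds

Answer: Yes, holds for both x = 100 and x = -100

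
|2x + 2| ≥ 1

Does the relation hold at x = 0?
x = 0: LHS = |2·0 + 2| = |2| = 2; 2 ≥ 1 — holds

The relation is satisfied at x = 0.

Answer: Yes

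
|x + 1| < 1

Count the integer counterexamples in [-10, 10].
Counterexamples in [-10, 10]: {-10, -9, -8, -7, -6, -5, -4, -3, -2, 0, 1, 2, 3, 4, 5, 6, 7, 8, 9, 10}.

Counting them gives 20 values.

Answer: 20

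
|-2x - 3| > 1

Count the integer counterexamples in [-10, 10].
Counterexamples in [-10, 10]: {-2, -1}.

Counting them gives 2 values.

Answer: 2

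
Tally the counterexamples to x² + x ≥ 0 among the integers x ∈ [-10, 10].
Over all integers in [-10, 10], LHS − RHS is smallest at x = 0, where it equals 0:
x = 0: LHS = 0² + 0 = 0; 0 ≥ 0 — holds
At the ends of the range:
x = -10: LHS = (-10)² + (-10) = 90; 90 ≥ 0 — holds
x = 10: LHS = 10² + 10 = 110; 110 ≥ 0 — holds
Hence LHS − RHS is never negative, i.e. LHS ≥ RHS throughout, so the relation holds for every integer in [-10, 10].

No counterexample appears in that range.

Answer: 0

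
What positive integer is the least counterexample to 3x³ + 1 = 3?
Testing positive integers:
x = 1: LHS = 3·1³ + 1 = 4; 4 = 3 — FAILS  ← smallest positive counterexample

Answer: x = 1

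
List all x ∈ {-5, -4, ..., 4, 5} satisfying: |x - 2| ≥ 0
An absolute value is never negative, so the left side is ≥ 0 for every x, while the right side is 0. Tightest case in [-5, 5] is x = 2:
x = 2: LHS = |2 - 2| = |0| = 0; 0 ≥ 0 — holds
Hence LHS − RHS is never negative, i.e. LHS ≥ RHS throughout, so the relation holds for every integer in [-5, 5].

Answer: All integers in [-5, 5]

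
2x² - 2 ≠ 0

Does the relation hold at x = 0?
x = 0: LHS = 2·0² - 2 = -2; -2 ≠ 0 — holds

The relation is satisfied at x = 0.

Answer: Yes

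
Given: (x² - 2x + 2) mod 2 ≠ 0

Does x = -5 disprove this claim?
Substitute x = -5 into the relation:
x = -5: LHS = ((-5)² - 2·(-5) + 2) mod 2 = 37 mod 2 = 1; 1 ≠ 0 — holds

The claim holds here, so x = -5 is not a counterexample. (A counterexample exists elsewhere, e.g. x = 0.)

Answer: No, x = -5 is not a counterexample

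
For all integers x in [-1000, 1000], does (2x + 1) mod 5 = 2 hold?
The claim fails at x = 0:
x = 0: LHS = (2·0 + 1) mod 5 = 1 mod 5 = 1; 1 = 2 — FAILS

Because a single integer refutes it, the statement is false.

Answer: False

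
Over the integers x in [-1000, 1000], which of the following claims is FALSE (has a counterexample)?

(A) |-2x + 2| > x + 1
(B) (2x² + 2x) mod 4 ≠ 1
(A) x = 1: LHS = |-2·1 + 2| = |0| = 0, RHS = 1 + 1 = 2; 0 > 2 — FAILS

(B) For a polynomial with integer coefficients, its value mod 4 depends only on x mod 4, so it suffices to check one representative of each residue class, x = 0, 1, 2, 3:
x = 0: LHS = (2·0² + 2·0) mod 4 = 0 mod 4 = 0; 0 ≠ 1 — holds
x = 1: LHS = (2·1² + 2·1) mod 4 = 4 mod 4 = 0; 0 ≠ 1 — holds
x = 2: LHS = (2·2² + 2·2) mod 4 = 12 mod 4 = 0; 0 ≠ 1 — holds
x = 3: LHS = (2·3² + 2·3) mod 4 = 24 mod 4 = 0; 0 ≠ 1 — holds
The relation holds in every residue class, so the relation holds for every integer in [-1000, 1000].

Only (A) has a counterexample.

Answer: A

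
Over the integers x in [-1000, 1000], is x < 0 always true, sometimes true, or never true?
Holds at x = -1: -1 < 0 — holds
Fails at x = 0: 0 < 0 — FAILS
It is satisfied by some integers in the range but not all.

Answer: Sometimes true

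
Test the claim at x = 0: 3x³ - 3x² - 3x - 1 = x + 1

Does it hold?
x = 0: LHS = 3·0³ - 3·0² - 3·0 - 1 = -1, RHS = 0 + 1 = 1; -1 = 1 — FAILS

The relation fails at x = 0, so x = 0 is a counterexample.

Answer: No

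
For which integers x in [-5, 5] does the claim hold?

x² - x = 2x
Holds for: {0, 3}
Fails for: {-5, -4, -3, -2, -1, 1, 2, 4, 5}

Answer: {0, 3}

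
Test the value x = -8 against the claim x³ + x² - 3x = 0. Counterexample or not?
Substitute x = -8 into the relation:
x = -8: LHS = (-8)³ + (-8)² - 3·(-8) = -424; -424 = 0 — FAILS

Since the claim fails at x = -8, this value is a counterexample.

Answer: Yes, x = -8 is a counterexample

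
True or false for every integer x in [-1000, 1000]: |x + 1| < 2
The claim fails at x = 1:
x = 1: LHS = |1 + 1| = |2| = 2; 2 < 2 — FAILS

Because a single integer refutes it, the statement is false.

Answer: False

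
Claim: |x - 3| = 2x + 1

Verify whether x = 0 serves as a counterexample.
Substitute x = 0 into the relation:
x = 0: LHS = |0 - 3| = |-3| = 3, RHS = 2·0 + 1 = 1; 3 = 1 — FAILS

Since the claim fails at x = 0, this value is a counterexample.

Answer: Yes, x = 0 is a counterexample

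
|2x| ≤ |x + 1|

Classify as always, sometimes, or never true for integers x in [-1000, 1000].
Holds at x = 0: LHS = |2·0| = |0| = 0, RHS = |0 + 1| = |1| = 1; 0 ≤ 1 — holds
Fails at x = -1: LHS = |2·(-1)| = |-2| = 2, RHS = |(-1) + 1| = |0| = 0; 2 ≤ 0 — FAILS
It is satisfied by some integers in the range but not all.

Answer: Sometimes true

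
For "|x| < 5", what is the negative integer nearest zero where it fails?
Testing negative integers from -1 downward:
x = -1: LHS = |-1| = 1; 1 < 5 — holds
x = -2: LHS = |-2| = 2; 2 < 5 — holds
x = -3: LHS = |-3| = 3; 3 < 5 — holds
x = -4: LHS = |-4| = 4; 4 < 5 — holds
x = -5: LHS = |-5| = 5; 5 < 5 — FAILS  ← closest negative counterexample to 0

Answer: x = -5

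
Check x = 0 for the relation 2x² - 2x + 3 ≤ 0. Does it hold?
x = 0: LHS = 2·0² - 2·0 + 3 = 3; 3 ≤ 0 — FAILS

The relation fails at x = 0, so x = 0 is a counterexample.

Answer: No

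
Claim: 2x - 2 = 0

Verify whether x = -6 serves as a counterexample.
Substitute x = -6 into the relation:
x = -6: LHS = 2·(-6) - 2 = -14; -14 = 0 — FAILS

Since the claim fails at x = -6, this value is a counterexample.

Answer: Yes, x = -6 is a counterexample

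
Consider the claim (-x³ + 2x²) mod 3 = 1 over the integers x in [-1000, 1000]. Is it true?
The claim fails at x = 0:
x = 0: LHS = (-0³ + 2·0²) mod 3 = 0 mod 3 = 0; 0 = 1 — FAILS

Because a single integer refutes it, the statement is false.

Answer: False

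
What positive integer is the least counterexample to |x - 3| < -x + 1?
Testing positive integers:
x = 1: LHS = |1 - 3| = |-2| = 2, RHS = -1 + 1 = 0; 2 < 0 — FAILS  ← smallest positive counterexample

Answer: x = 1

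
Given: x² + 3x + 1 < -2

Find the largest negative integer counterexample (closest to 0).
Testing negative integers from -1 downward:
x = -1: LHS = (-1)² + 3·(-1) + 1 = -1; -1 < -2 — FAILS  ← closest negative counterexample to 0

Answer: x = -1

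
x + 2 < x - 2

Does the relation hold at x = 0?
x = 0: LHS = 0 + 2 = 2, RHS = 0 - 2 = -2; 2 < -2 — FAILS

The relation fails at x = 0, so x = 0 is a counterexample.

Answer: No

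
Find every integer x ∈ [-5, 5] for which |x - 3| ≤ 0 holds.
Holds for: {3}
Fails for: {-5, -4, -3, -2, -1, 0, 1, 2, 4, 5}

Answer: {3}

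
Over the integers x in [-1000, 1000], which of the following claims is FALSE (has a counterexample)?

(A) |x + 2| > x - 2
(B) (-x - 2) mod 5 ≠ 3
(A) Over all integers in [-1000, 1000], LHS − RHS is smallest at x = 0, where it equals 4:
x = 0: LHS = |0 + 2| = |2| = 2, RHS = 0 - 2 = -2; 2 > -2 — holds
At the ends of the range:
x = -1000: LHS = |(-1000) + 2| = |-998| = 998, RHS = (-1000) - 2 = -1002; 998 > -1002 — holds
x = 1000: LHS = |1000 + 2| = |1002| = 1002, RHS = 1000 - 2 = 998; 1002 > 998 — holds
Hence LHS − RHS is never zero or negative, i.e. LHS > RHS throughout, so the relation holds for every integer in [-1000, 1000].

(B) x = 0: LHS = (-0 - 2) mod 5 = (-2) mod 5 = 3; 3 ≠ 3 — FAILS

Only (B) has a counterexample.

Answer: B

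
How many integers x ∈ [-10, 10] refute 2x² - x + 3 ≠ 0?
Over all integers in [-10, 10], LHS − RHS is always positive; it is smallest at x = 0, where it equals 3:
x = 0: LHS = 2·0² - 0 + 3 = 3; 3 ≠ 0 — holds
At the ends of the range:
x = -10: LHS = 2·(-10)² - (-10) + 3 = 213; 213 ≠ 0 — holds
x = 10: LHS = 2·10² - 10 + 3 = 193; 193 ≠ 0 — holds
Hence LHS − RHS is never 0, i.e. the two sides are never equal, so the relation holds for every integer in [-10, 10].

No counterexample appears in that range.

Answer: 0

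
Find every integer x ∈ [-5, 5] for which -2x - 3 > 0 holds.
Holds for: {-5, -4, -3, -2}
Fails for: {-1, 0, 1, 2, 3, 4, 5}

Answer: {-5, -4, -3, -2}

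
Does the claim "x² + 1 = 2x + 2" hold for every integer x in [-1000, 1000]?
The claim fails at x = 0:
x = 0: LHS = 0² + 1 = 1, RHS = 2·0 + 2 = 2; 1 = 2 — FAILS

Because a single integer refutes it, the statement is false.

Answer: False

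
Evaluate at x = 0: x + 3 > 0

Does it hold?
x = 0: LHS = 0 + 3 = 3; 3 > 0 — holds

The relation is satisfied at x = 0.

Answer: Yes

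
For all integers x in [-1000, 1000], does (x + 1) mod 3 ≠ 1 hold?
The claim fails at x = 0:
x = 0: LHS = (0 + 1) mod 3 = 1 mod 3 = 1; 1 ≠ 1 — FAILS

Because a single integer refutes it, the statement is false.

Answer: False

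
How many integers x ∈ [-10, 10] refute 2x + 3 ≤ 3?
Counterexamples in [-10, 10]: {1, 2, 3, 4, 5, 6, 7, 8, 9, 10}.

Counting them gives 10 values.

Answer: 10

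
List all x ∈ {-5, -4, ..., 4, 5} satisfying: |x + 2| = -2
An absolute value is never negative, so the left side is ≥ 0 for every x, while the right side is -2. Tightest case in [-5, 5] is x = -2:
x = -2: LHS = |(-2) + 2| = |0| = 0; 0 = -2 — FAILS
Hence LHS − RHS is never 0, i.e. the two sides are never equal, so the claimed relation (=) fails for every integer in [-5, 5].

Answer: None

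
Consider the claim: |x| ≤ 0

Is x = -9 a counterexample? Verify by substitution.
Substitute x = -9 into the relation:
x = -9: LHS = |-9| = 9; 9 ≤ 0 — FAILS

Since the claim fails at x = -9, this value is a counterexample.

Answer: Yes, x = -9 is a counterexample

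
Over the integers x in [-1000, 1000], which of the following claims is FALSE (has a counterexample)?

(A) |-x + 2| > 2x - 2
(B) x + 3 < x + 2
(A) x = 2: LHS = |-2 + 2| = |0| = 0, RHS = 2·2 - 2 = 2; 0 > 2 — FAILS
(B) x = 0: LHS = 0 + 3 = 3, RHS = 0 + 2 = 2; 3 < 2 — FAILS

Answer: Both A and B are false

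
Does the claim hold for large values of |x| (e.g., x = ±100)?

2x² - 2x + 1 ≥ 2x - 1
x = 100: LHS = 2·100² - 2·100 + 1 = 19801, RHS = 2·100 - 1 = 199; 19801 ≥ 199 — holds
x = -100: LHS = 2·(-100)² - 2·(-100) + 1 = 20201, RHS = 2·(-100) - 1 = -201; 20201 ≥ -201 — holds

Answer: Yes, holds for both x = 100 and x = -100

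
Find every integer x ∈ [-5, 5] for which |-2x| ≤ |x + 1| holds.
Holds for: {0, 1}
Fails for: {-5, -4, -3, -2, -1, 2, 3, 4, 5}

Answer: {0, 1}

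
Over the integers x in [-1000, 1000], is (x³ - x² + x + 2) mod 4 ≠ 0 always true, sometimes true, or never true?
Holds at x = 0: LHS = (0³ - 0² + 0 + 2) mod 4 = 2 mod 4 = 2; 2 ≠ 0 — holds
Fails at x = 2: LHS = (2³ - 2² + 2 + 2) mod 4 = 8 mod 4 = 0; 0 ≠ 0 — FAILS
It is satisfied by some integers in the range but not all.

Answer: Sometimes true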